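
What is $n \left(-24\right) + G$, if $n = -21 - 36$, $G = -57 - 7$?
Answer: $1304$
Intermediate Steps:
$G = -64$ ($G = -57 - 7 = -64$)
$n = -57$ ($n = -21 - 36 = -57$)
$n \left(-24\right) + G = \left(-57\right) \left(-24\right) - 64 = 1368 - 64 = 1304$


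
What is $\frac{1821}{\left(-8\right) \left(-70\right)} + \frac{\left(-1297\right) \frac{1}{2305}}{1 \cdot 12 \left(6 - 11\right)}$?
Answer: $\frac{12628531}{3872400} \approx 3.2612$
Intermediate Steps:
$\frac{1821}{\left(-8\right) \left(-70\right)} + \frac{\left(-1297\right) \frac{1}{2305}}{1 \cdot 12 \left(6 - 11\right)} = \frac{1821}{560} + \frac{\left(-1297\right) \frac{1}{2305}}{12 \left(-5\right)} = 1821 \cdot \frac{1}{560} - \frac{1297}{2305 \left(-60\right)} = \frac{1821}{560} - - \frac{1297}{138300} = \frac{1821}{560} + \frac{1297}{138300} = \frac{12628531}{3872400}$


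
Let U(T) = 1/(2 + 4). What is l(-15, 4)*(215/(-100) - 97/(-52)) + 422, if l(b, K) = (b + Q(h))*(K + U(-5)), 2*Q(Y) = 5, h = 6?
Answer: 136289/312 ≈ 436.82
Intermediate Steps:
U(T) = 1/6
Q(Y) = 5/2 (Q(Y) = (1/2)*5 = 5/2)
l(b, K) = (1/6 + K)*(5/2 + b) (l(b, K) = (b + 5/2)*(K + 1/6) = (5/2 + b)*(1/6 + K) = (1/6 + K)*(5/2 + b))
l(-15, 4)*(215/(-100) - 97/(-52)) + 422 = (5/12 + (1/6)*(-15) + (5/2)*4 + 4*(-15))*(215/(-100) - 97/(-52)) + 422 = (5/12 - 5/2 + 10 - 60)*(215*(-1/100) - 97*(-1/52)) + 422 = -625*(-43/20 + 97/52)/12 + 422 = -625/12*(-37/130) + 422 = 4625/312 + 422 = 136289/312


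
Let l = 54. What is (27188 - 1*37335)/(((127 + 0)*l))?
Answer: -10147/6858 ≈ -1.4796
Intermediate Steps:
(27188 - 1*37335)/(((127 + 0)*l)) = (27188 - 1*37335)/(((127 + 0)*54)) = (27188 - 37335)/((127*54)) = -10147/6858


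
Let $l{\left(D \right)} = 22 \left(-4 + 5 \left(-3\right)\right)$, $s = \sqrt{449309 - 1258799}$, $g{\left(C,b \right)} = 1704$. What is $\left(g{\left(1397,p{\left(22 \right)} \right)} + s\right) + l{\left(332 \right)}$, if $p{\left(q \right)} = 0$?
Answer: $1286 + 11 i \sqrt{6690} \approx 1286.0 + 899.72 i$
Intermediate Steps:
$s = 11 i \sqrt{6690}$ ($s = \sqrt{-809490} = 11 i \sqrt{6690} \approx 899.72 i$)
$l{\left(D \right)} = -418$ ($l{\left(D \right)} = 22 \left(-4 - 15\right) = 22 \left(-19\right) = -418$)
$\left(g{\left(1397,p{\left(22 \right)} \right)} + s\right) + l{\left(332 \right)} = \left(1704 + 11 i \sqrt{6690}\right) - 418 = 1286 + 11 i \sqrt{6690}$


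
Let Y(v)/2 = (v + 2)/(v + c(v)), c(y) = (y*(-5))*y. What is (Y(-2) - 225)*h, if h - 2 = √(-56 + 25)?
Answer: -450 - 225*I*√31 ≈ -450.0 - 1252.7*I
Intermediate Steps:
h = 2 + I*√31 (h = 2 + √(-56 + 25) = 2 + √(-31) = 2 + I*√31 ≈ 2.0 + 5.5678*I)
c(y) = -5*y² (c(y) = (-5*y)*y = -5*y²)
Y(v) = 2*(2 + v)/(v - 5*v²) (Y(v) = 2*((v + 2)/(v - 5*v²)) = 2*((2 + v)/(v - 5*v²)) = 2*(2 + v)/(v - 5*v²))
(Y(-2) - 225)*h = (2*(-2 - 1*(-2))/(-2*(-1 + 5*(-2))) - 225)*(2 + I*√31) = (2*(-½)*(-2 + 2)/(-1 - 10) - 225)*(2 + I*√31) = (2*(-½)*0/(-11) - 225)*(2 + I*√31) = (2*(-½)*(-1/11)*0 - 225)*(2 + I*√31) = (0 - 225)*(2 + I*√31) = -225*(2 + I*√31) = -450 - 225*I*√31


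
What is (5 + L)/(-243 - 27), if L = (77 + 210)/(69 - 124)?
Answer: 2/2475 ≈ 0.00080808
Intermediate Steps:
L = -287/55 (L = 287/(-55) = 287*(-1/55) = -287/55 ≈ -5.2182)
(5 + L)/(-243 - 27) = (5 - 287/55)/(-243 - 27) = -12/55/(-270) = -12/55*(-1/270) = 2/2475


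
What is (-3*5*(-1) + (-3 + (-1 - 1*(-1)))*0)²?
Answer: 225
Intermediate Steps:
(-3*5*(-1) + (-3 + (-1 - 1*(-1)))*0)² = (-15*(-1) + (-3 + (-1 + 1))*0)² = (15 + (-3 + 0)*0)² = (15 - 3*0)² = (15 + 0)² = 15² = 225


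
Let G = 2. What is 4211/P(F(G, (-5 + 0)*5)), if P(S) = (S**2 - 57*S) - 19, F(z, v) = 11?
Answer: -4211/525 ≈ -8.0210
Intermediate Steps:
P(S) = -19 + S**2 - 57*S
4211/P(F(G, (-5 + 0)*5)) = 4211/(-19 + 11**2 - 57*11) = 4211/(-19 + 121 - 627) = 4211/(-525) = 4211*(-1/525) = -4211/525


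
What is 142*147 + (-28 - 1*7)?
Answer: 20839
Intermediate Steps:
142*147 + (-28 - 1*7) = 20874 + (-28 - 7) = 20874 - 35 = 20839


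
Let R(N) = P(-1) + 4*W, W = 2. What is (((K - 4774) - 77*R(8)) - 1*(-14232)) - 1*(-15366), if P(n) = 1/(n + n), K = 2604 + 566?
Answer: 54833/2 ≈ 27417.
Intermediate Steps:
K = 3170
P(n) = 1/(2*n)
R(N) = 15/2 (R(N) = (1/2)/(-1) + 4*2 = (1/2)*(-1) + 8 = -1/2 + 8 = 15/2)
(((K - 4774) - 77*R(8)) - 1*(-14232)) - 1*(-15366) = (((3170 - 4774) - 77*15/2) - 1*(-14232)) - 1*(-15366) = ((-1604 - 1155/2) + 14232) + 15366 = (-4363/2 + 14232) + 15366 = 24101/2 + 15366 = 54833/2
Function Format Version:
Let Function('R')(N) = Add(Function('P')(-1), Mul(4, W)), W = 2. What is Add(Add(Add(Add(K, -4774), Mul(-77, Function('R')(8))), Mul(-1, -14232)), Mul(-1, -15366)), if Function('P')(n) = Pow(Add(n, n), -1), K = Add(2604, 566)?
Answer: Rational(54833, 2) ≈ 27417.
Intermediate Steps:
K = 3170
Function('P')(n) = Mul(Rational(1, 2), Pow(n, -1)) (Function('P')(n) = Pow(Mul(2, n), -1) = Mul(Rational(1, 2), Pow(n, -1)))
Function('R')(N) = Rational(15, 2) (Function('R')(N) = Add(Mul(Rational(1, 2), Pow(-1, -1)), Mul(4, 2)) = Add(Mul(Rational(1, 2), -1), 8) = Add(Rational(-1, 2), 8) = Rational(15, 2))
Add(Add(Add(Add(K, -4774), Mul(-77, Function('R')(8))), Mul(-1, -14232)), Mul(-1, -15366)) = Add(Add(Add(Add(3170, -4774), Mul(-77, Rational(15, 2))), Mul(-1, -14232)), Mul(-1, -15366)) = Add(Add(Add(-1604, Rational(-1155, 2)), 14232), 15366) = Add(Add(Rational(-4363, 2), 14232), 15366) = Add(Rational(24101, 2), 15366) = Rational(54833, 2)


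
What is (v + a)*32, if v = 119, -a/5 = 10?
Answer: 2208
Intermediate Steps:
a = -50 (a = -5*10 = -50)
(v + a)*32 = (119 - 50)*32 = 69*32 = 2208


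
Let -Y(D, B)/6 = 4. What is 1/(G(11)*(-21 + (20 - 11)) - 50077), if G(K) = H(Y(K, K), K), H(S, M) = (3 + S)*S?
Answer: -1/56125 ≈ -1.7817e-5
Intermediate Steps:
Y(D, B) = -24 (Y(D, B) = -6*4 = -24)
H(S, M) = S*(3 + S)
G(K) = 504 (G(K) = -24*(3 - 24) = -24*(-21) = 504)
1/(G(11)*(-21 + (20 - 11)) - 50077) = 1/(504*(-21 + (20 - 11)) - 50077) = 1/(504*(-21 + 9) - 50077) = 1/(504*(-12) - 50077) = 1/(-6048 - 50077) = 1/(-56125) = -1/56125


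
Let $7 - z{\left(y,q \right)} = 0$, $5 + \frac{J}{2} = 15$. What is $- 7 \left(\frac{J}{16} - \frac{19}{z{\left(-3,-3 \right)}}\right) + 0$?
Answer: $\frac{41}{4} \approx 10.25$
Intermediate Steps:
$J = 20$ ($J = -10 + 2 \cdot 15 = -10 + 30 = 20$)
$z{\left(y,q \right)} = 7$ ($z{\left(y,q \right)} = 7 - 0 = 7 + 0 = 7$)
$- 7 \left(\frac{J}{16} - \frac{19}{z{\left(-3,-3 \right)}}\right) + 0 = - 7 \left(\frac{20}{16} - \frac{19}{7}\right) + 0 = - 7 \left(20 \cdot \frac{1}{16} - \frac{19}{7}\right) + 0 = - 7 \left(\frac{5}{4} - \frac{19}{7}\right) + 0 = \left(-7\right) \left(- \frac{41}{28}\right) + 0 = \frac{41}{4} + 0 = \frac{41}{4}$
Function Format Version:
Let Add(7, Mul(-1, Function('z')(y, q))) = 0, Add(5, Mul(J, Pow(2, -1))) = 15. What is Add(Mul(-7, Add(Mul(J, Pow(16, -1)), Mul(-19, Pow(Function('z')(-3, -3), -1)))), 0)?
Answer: Rational(41, 4) ≈ 10.250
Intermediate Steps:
J = 20 (J = Add(-10, Mul(2, 15)) = Add(-10, 30) = 20)
Function('z')(y, q) = 7 (Function('z')(y, q) = Add(7, Mul(-1, 0)) = Add(7, 0) = 7)
Add(Mul(-7, Add(Mul(J, Pow(16, -1)), Mul(-19, Pow(Function('z')(-3, -3), -1)))), 0) = Add(Mul(-7, Add(Mul(20, Pow(16, -1)), Mul(-19, Pow(7, -1)))), 0) = Add(Mul(-7, Add(Mul(20, Rational(1, 16)), Mul(-19, Rational(1, 7)))), 0) = Add(Mul(-7, Add(Rational(5, 4), Rational(-19, 7))), 0) = Add(Mul(-7, Rational(-41, 28)), 0) = Add(Rational(41, 4), 0) = Rational(41, 4)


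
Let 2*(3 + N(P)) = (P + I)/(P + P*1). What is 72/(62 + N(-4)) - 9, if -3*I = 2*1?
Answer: -11079/1423 ≈ -7.7857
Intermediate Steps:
I = -⅔ (I = -2/3 = -⅓*2 = -⅔ ≈ -0.66667)
N(P) = -3 + (-⅔ + P)/(4*P) (N(P) = -3 + ((P - ⅔)/(P + P*1))/2 = -3 + ((-⅔ + P)/(P + P))/2 = -3 + ((-⅔ + P)/((2*P)))/2 = -3 + ((-⅔ + P)*(1/(2*P)))/2 = -3 + ((-⅔ + P)/(2*P))/2 = -3 + (-⅔ + P)/(4*P))
72/(62 + N(-4)) - 9 = 72/(62 + (1/12)*(-2 - 33*(-4))/(-4)) - 9 = 72/(62 + (1/12)*(-¼)*(-2 + 132)) - 9 = 72/(62 + (1/12)*(-¼)*130) - 9 = 72/(62 - 65/24) - 9 = 72/(1423/24) - 9 = (24/1423)*72 - 9 = 1728/1423 - 9 = -11079/1423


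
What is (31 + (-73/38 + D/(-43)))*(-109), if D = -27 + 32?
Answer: -5158425/1634 ≈ -3156.9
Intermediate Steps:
D = 5
(31 + (-73/38 + D/(-43)))*(-109) = (31 + (-73/38 + 5/(-43)))*(-109) = (31 + (-73*1/38 + 5*(-1/43)))*(-109) = (31 + (-73/38 - 5/43))*(-109) = (31 - 3329/1634)*(-109) = (47325/1634)*(-109) = -5158425/1634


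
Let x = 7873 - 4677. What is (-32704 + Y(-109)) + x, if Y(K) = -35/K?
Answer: -3216337/109 ≈ -29508.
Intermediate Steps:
x = 3196
(-32704 + Y(-109)) + x = (-32704 - 35/(-109)) + 3196 = (-32704 - 35*(-1/109)) + 3196 = (-32704 + 35/109) + 3196 = -3564701/109 + 3196 = -3216337/109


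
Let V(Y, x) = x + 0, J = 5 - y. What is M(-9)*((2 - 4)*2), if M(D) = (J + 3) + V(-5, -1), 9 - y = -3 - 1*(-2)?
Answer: 12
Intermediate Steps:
y = 10 (y = 9 - (-3 - 1*(-2)) = 9 - (-3 + 2) = 9 - 1*(-1) = 9 + 1 = 10)
J = -5 (J = 5 - 1*10 = 5 - 10 = -5)
V(Y, x) = x
M(D) = -3 (M(D) = (-5 + 3) - 1 = -2 - 1 = -3)
M(-9)*((2 - 4)*2) = -3*(2 - 4)*2 = -(-6)*2 = -3*(-4) = 12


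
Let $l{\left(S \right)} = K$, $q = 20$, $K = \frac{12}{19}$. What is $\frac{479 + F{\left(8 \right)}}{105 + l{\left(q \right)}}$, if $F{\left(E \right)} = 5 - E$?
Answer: $\frac{9044}{2007} \approx 4.5062$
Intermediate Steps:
$K = \frac{12}{19}$ ($K = 12 \cdot \frac{1}{19} = \frac{12}{19} \approx 0.63158$)
$l{\left(S \right)} = \frac{12}{19}$
$\frac{479 + F{\left(8 \right)}}{105 + l{\left(q \right)}} = \frac{479 + \left(5 - 8\right)}{105 + \frac{12}{19}} = \frac{479 + \left(5 - 8\right)}{\frac{2007}{19}} = \left(479 - 3\right) \frac{19}{2007} = 476 \cdot \frac{19}{2007} = \frac{9044}{2007}$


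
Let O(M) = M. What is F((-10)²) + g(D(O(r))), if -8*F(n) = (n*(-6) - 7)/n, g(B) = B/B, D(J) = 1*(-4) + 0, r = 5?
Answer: 1407/800 ≈ 1.7588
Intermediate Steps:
D(J) = -4 (D(J) = -4 + 0 = -4)
g(B) = 1
F(n) = -(-7 - 6*n)/(8*n) (F(n) = -(n*(-6) - 7)/(8*n) = -(-6*n - 7)/(8*n) = -(-7 - 6*n)/(8*n))
F((-10)²) + g(D(O(r))) = (7 + 6*(-10)²)/(8*((-10)²)) + 1 = (⅛)*(7 + 6*100)/100 + 1 = (⅛)*(1/100)*(7 + 600) + 1 = (⅛)*(1/100)*607 + 1 = 607/800 + 1 = 1407/800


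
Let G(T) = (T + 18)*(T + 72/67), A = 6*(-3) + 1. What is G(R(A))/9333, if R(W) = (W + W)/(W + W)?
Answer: 2641/625311 ≈ 0.0042235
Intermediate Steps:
A = -17 (A = -18 + 1 = -17)
R(W) = 1 (R(W) = (2*W)/((2*W)) = (2*W)*(1/(2*W)) = 1)
G(T) = (18 + T)*(72/67 + T) (G(T) = (18 + T)*(T + 72*(1/67)) = (18 + T)*(T + 72/67) = (18 + T)*(72/67 + T))
G(R(A))/9333 = (1296/67 + 1² + (1278/67)*1)/9333 = (1296/67 + 1 + 1278/67)*(1/9333) = (2641/67)*(1/9333) = 2641/625311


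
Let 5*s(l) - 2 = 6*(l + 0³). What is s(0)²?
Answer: 4/25 ≈ 0.16000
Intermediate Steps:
s(l) = ⅖ + 6*l/5 (s(l) = ⅖ + (6*(l + 0³))/5 = ⅖ + (6*(l + 0))/5 = ⅖ + (6*l)/5 = ⅖ + 6*l/5)
s(0)² = (⅖ + (6/5)*0)² = (⅖ + 0)² = (⅖)² = 4/25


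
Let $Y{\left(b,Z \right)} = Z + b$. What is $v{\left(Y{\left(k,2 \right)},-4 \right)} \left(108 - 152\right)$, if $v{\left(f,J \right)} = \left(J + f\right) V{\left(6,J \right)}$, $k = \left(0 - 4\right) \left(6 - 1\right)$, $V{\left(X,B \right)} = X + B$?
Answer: $1936$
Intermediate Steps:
$V{\left(X,B \right)} = B + X$
$k = -20$ ($k = \left(-4\right) 5 = -20$)
$v{\left(f,J \right)} = \left(6 + J\right) \left(J + f\right)$ ($v{\left(f,J \right)} = \left(J + f\right) \left(J + 6\right) = \left(J + f\right) \left(6 + J\right) = \left(6 + J\right) \left(J + f\right)$)
$v{\left(Y{\left(k,2 \right)},-4 \right)} \left(108 - 152\right) = \left(6 - 4\right) \left(-4 + \left(2 - 20\right)\right) \left(108 - 152\right) = 2 \left(-4 - 18\right) \left(-44\right) = 2 \left(-22\right) \left(-44\right) = \left(-44\right) \left(-44\right) = 1936$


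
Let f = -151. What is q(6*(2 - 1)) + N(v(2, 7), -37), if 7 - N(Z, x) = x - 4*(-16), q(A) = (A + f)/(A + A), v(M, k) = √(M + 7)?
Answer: -385/12 ≈ -32.083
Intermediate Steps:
v(M, k) = √(7 + M)
q(A) = (-151 + A)/(2*A) (q(A) = (A - 151)/(A + A) = (-151 + A)/((2*A)) = (-151 + A)*(1/(2*A)) = (-151 + A)/(2*A))
N(Z, x) = -57 - x (N(Z, x) = 7 - (x - 4*(-16)) = 7 - (x + 64) = 7 - (64 + x) = 7 + (-64 - x) = -57 - x)
q(6*(2 - 1)) + N(v(2, 7), -37) = (-151 + 6*(2 - 1))/(2*((6*(2 - 1)))) + (-57 - 1*(-37)) = (-151 + 6*1)/(2*((6*1))) + (-57 + 37) = (½)*(-151 + 6)/6 - 20 = (½)*(⅙)*(-145) - 20 = -145/12 - 20 = -385/12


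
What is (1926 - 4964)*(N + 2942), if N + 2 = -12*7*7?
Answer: -7145376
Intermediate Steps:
N = -590 (N = -2 - 12*7*7 = -2 - 84*7 = -2 - 588 = -590)
(1926 - 4964)*(N + 2942) = (1926 - 4964)*(-590 + 2942) = -3038*2352 = -7145376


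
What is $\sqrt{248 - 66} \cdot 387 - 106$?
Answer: $-106 + 387 \sqrt{182} \approx 5114.9$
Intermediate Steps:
$\sqrt{248 - 66} \cdot 387 - 106 = \sqrt{182} \cdot 387 - 106 = 387 \sqrt{182} - 106 = -106 + 387 \sqrt{182}$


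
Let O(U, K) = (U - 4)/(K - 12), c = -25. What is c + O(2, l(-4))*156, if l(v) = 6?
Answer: 27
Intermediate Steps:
O(U, K) = (-4 + U)/(-12 + K)
c + O(2, l(-4))*156 = -25 + ((-4 + 2)/(-12 + 6))*156 = -25 + (-2/(-6))*156 = -25 - ⅙*(-2)*156 = -25 + (⅓)*156 = -25 + 52 = 27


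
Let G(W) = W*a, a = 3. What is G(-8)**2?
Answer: 576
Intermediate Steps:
G(W) = 3*W (G(W) = W*3 = 3*W)
G(-8)**2 = (3*(-8))**2 = (-24)**2 = 576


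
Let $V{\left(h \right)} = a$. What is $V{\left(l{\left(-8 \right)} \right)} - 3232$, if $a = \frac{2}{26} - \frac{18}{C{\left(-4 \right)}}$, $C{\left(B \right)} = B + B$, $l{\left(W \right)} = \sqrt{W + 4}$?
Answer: $- \frac{167943}{52} \approx -3229.7$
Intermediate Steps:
$l{\left(W \right)} = \sqrt{4 + W}$
$C{\left(B \right)} = 2 B$
$a = \frac{121}{52}$ ($a = \frac{2}{26} - \frac{18}{2 \left(-4\right)} = 2 \cdot \frac{1}{26} - \frac{18}{-8} = \frac{1}{13} - - \frac{9}{4} = \frac{1}{13} + \frac{9}{4} = \frac{121}{52} \approx 2.3269$)
$V{\left(h \right)} = \frac{121}{52}$
$V{\left(l{\left(-8 \right)} \right)} - 3232 = \frac{121}{52} - 3232 = - \frac{167943}{52}$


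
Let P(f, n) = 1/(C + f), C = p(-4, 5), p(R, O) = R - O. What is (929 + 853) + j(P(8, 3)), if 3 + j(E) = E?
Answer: 1778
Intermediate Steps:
C = -9 (C = -4 - 1*5 = -4 - 5 = -9)
P(f, n) = 1/(-9 + f)
j(E) = -3 + E
(929 + 853) + j(P(8, 3)) = (929 + 853) + (-3 + 1/(-9 + 8)) = 1782 + (-3 + 1/(-1)) = 1782 + (-3 - 1) = 1782 - 4 = 1778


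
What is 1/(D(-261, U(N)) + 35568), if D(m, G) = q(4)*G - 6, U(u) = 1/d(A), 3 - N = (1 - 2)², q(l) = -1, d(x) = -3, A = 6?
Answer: 3/106687 ≈ 2.8120e-5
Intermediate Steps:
N = 2 (N = 3 - (1 - 2)² = 3 - 1*(-1)² = 3 - 1*1 = 3 - 1 = 2)
U(u) = -⅓ (U(u) = 1/(-3) = -⅓)
D(m, G) = -6 - G (D(m, G) = -G - 6 = -6 - G)
1/(D(-261, U(N)) + 35568) = 1/((-6 - 1*(-⅓)) + 35568) = 1/((-6 + ⅓) + 35568) = 1/(-17/3 + 35568) = 1/(106687/3) = 3/106687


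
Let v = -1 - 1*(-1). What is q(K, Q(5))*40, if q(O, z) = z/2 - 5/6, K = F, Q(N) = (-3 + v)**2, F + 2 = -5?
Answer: 440/3 ≈ 146.67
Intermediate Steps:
F = -7 (F = -2 - 5 = -7)
v = 0 (v = -1 + 1 = 0)
Q(N) = 9 (Q(N) = (-3 + 0)**2 = (-3)**2 = 9)
K = -7
q(O, z) = -5/6 + z/2 (q(O, z) = z*(1/2) - 5*1/6 = z/2 - 5/6 = -5/6 + z/2)
q(K, Q(5))*40 = (-5/6 + (1/2)*9)*40 = (-5/6 + 9/2)*40 = (11/3)*40 = 440/3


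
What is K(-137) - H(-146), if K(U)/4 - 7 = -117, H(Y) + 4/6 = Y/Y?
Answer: -1321/3 ≈ -440.33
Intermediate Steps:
H(Y) = 1/3 (H(Y) = -2/3 + Y/Y = -2/3 + 1 = 1/3)
K(U) = -440 (K(U) = 28 + 4*(-117) = 28 - 468 = -440)
K(-137) - H(-146) = -440 - 1*1/3 = -440 - 1/3 = -1321/3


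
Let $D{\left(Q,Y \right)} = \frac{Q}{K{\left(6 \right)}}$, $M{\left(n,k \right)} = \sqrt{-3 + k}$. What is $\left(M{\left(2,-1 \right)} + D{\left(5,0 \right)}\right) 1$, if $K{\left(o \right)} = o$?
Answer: $\frac{5}{6} + 2 i \approx 0.83333 + 2.0 i$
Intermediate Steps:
$D{\left(Q,Y \right)} = \frac{Q}{6}$
$\left(M{\left(2,-1 \right)} + D{\left(5,0 \right)}\right) 1 = \left(\sqrt{-3 - 1} + \frac{1}{6} \cdot 5\right) 1 = \left(\sqrt{-4} + \frac{5}{6}\right) 1 = \left(2 i + \frac{5}{6}\right) 1 = \left(\frac{5}{6} + 2 i\right) 1 = \frac{5}{6} + 2 i$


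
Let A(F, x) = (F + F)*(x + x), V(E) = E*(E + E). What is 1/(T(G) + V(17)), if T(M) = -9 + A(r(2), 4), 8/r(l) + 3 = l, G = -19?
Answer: 1/441 ≈ 0.0022676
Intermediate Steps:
V(E) = 2*E**2 (V(E) = E*(2*E) = 2*E**2)
r(l) = 8/(-3 + l)
A(F, x) = 4*F*x (A(F, x) = (2*F)*(2*x) = 4*F*x)
T(M) = -137 (T(M) = -9 + 4*(8/(-3 + 2))*4 = -9 + 4*(8/(-1))*4 = -9 + 4*(8*(-1))*4 = -9 + 4*(-8)*4 = -9 - 128 = -137)
1/(T(G) + V(17)) = 1/(-137 + 2*17**2) = 1/(-137 + 2*289) = 1/(-137 + 578) = 1/441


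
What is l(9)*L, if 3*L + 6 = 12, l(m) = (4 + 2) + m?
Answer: 30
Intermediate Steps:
l(m) = 6 + m
L = 2 (L = -2 + (1/3)*12 = -2 + 4 = 2)
l(9)*L = (6 + 9)*2 = 15*2 = 30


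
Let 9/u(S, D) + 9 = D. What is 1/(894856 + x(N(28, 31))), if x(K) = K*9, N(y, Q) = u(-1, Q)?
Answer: 22/19686913 ≈ 1.1175e-6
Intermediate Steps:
u(S, D) = 9/(-9 + D)
N(y, Q) = 9/(-9 + Q)
x(K) = 9*K
1/(894856 + x(N(28, 31))) = 1/(894856 + 9*(9/(-9 + 31))) = 1/(894856 + 9*(9/22)) = 1/(894856 + 81/22) = 1/(19686913/22) = 22/19686913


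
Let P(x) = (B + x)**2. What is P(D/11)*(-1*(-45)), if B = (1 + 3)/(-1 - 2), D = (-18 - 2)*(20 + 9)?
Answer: 15913280/121 ≈ 1.3151e+5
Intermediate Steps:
D = -580 (D = -20*29 = -580)
B = -4/3 (B = 4/(-3) = 4*(-1/3) = -4/3 ≈ -1.3333)
P(x) = (-4/3 + x)**2
P(D/11)*(-1*(-45)) = ((-4 + 3*(-580/11))**2/9)*(-1*(-45)) = ((-4 + 3*(-580*1/11))**2/9)*45 = ((-4 + 3*(-580/11))**2/9)*45 = ((-4 - 1740/11)**2/9)*45 = ((-1784/11)**2/9)*45 = ((1/9)*(3182656/121))*45 = (3182656/1089)*45 = 15913280/121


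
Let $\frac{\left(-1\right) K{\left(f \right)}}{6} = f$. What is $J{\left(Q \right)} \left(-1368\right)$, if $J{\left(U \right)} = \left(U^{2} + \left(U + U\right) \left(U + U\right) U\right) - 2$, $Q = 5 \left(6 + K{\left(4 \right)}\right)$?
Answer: $3978009936$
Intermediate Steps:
$K{\left(f \right)} = - 6 f$
$Q = -90$ ($Q = 5 \left(6 - 24\right) = 5 \left(-18\right) = -90$)
$J{\left(U \right)} = -2 + U^{2} + 4 U^{3}$ ($J{\left(U \right)} = \left(U^{2} + 2 U 2 U U\right) - 2 = \left(U^{2} + 4 U^{2} U\right) - 2 = \left(U^{2} + 4 U^{3}\right) - 2 = -2 + U^{2} + 4 U^{3}$)
$J{\left(Q \right)} \left(-1368\right) = \left(-2 + \left(-90\right)^{2} + 4 \left(-90\right)^{3}\right) \left(-1368\right) = \left(-2 + 8100 + 4 \left(-729000\right)\right) \left(-1368\right) = \left(-2 + 8100 - 2916000\right) \left(-1368\right) = \left(-2907902\right) \left(-1368\right) = 3978009936$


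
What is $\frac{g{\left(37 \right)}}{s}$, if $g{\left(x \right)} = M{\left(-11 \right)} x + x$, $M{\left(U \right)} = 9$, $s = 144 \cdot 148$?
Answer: $\frac{5}{288} \approx 0.017361$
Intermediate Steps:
$s = 21312$
$g{\left(x \right)} = 10 x$ ($g{\left(x \right)} = 9 x + x = 10 x$)
$\frac{g{\left(37 \right)}}{s} = \frac{10 \cdot 37}{21312} = 370 \cdot \frac{1}{21312} = \frac{5}{288}$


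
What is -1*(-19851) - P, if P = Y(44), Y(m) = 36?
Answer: 19815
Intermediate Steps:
P = 36
-1*(-19851) - P = -1*(-19851) - 1*36 = 19851 - 36 = 19815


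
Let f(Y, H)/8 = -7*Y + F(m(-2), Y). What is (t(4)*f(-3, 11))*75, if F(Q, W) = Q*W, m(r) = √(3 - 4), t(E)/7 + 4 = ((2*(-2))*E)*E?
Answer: -5997600 + 856800*I ≈ -5.9976e+6 + 8.568e+5*I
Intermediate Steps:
t(E) = -28 - 28*E² (t(E) = -28 + 7*(((2*(-2))*E)*E) = -28 + 7*((-4*E)*E) = -28 + 7*(-4*E²) = -28 - 28*E²)
m(r) = I (m(r) = √(-1) = I)
f(Y, H) = -56*Y + 8*I*Y (f(Y, H) = 8*(-7*Y + I*Y) = -56*Y + 8*I*Y)
(t(4)*f(-3, 11))*75 = ((-28 - 28*4²)*(8*(-3)*(-7 + I)))*75 = ((-28 - 28*16)*(168 - 24*I))*75 = ((-28 - 448)*(168 - 24*I))*75 = -476*(168 - 24*I)*75 = (-79968 + 11424*I)*75 = -5997600 + 856800*I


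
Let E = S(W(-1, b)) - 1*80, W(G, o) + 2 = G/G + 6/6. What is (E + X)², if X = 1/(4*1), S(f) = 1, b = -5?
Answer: 99225/16 ≈ 6201.6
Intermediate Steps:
W(G, o) = 0 (W(G, o) = -2 + (G/G + 6/6) = -2 + (1 + 6*(⅙)) = -2 + (1 + 1) = -2 + 2 = 0)
X = ¼ (X = 1/4 = ¼ ≈ 0.25000)
E = -79 (E = 1 - 1*80 = 1 - 80 = -79)
(E + X)² = (-79 + ¼)² = (-315/4)² = 99225/16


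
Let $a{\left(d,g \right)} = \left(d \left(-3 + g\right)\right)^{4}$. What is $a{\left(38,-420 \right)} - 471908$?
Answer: $66756853099850668$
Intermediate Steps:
$a{\left(d,g \right)} = d^{4} \left(-3 + g\right)^{4}$
$a{\left(38,-420 \right)} - 471908 = 38^{4} \left(-3 - 420\right)^{4} - 471908 = 2085136 \left(-423\right)^{4} - 471908 = 2085136 \cdot 32015587041 - 471908 = 66756853100322576 - 471908 = 66756853099850668$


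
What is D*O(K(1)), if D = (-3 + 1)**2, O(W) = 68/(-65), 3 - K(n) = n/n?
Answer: -272/65 ≈ -4.1846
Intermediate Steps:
K(n) = 2 (K(n) = 3 - n/n = 3 - 1*1 = 3 - 1 = 2)
O(W) = -68/65 (O(W) = 68*(-1/65) = -68/65)
D = 4 (D = (-2)**2 = 4)
D*O(K(1)) = 4*(-68/65) = -272/65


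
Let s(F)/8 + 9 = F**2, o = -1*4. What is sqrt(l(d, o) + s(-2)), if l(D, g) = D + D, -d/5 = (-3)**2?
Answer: I*sqrt(130) ≈ 11.402*I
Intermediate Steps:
o = -4
d = -45 (d = -5*(-3)**2 = -5*9 = -45)
l(D, g) = 2*D
s(F) = -72 + 8*F**2
sqrt(l(d, o) + s(-2)) = sqrt(2*(-45) + (-72 + 8*(-2)**2)) = sqrt(-90 + (-72 + 8*4)) = sqrt(-90 + (-72 + 32)) = sqrt(-90 - 40) = sqrt(-130) = I*sqrt(130)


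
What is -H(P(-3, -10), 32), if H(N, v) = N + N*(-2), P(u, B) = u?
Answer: -3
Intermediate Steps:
H(N, v) = -N (H(N, v) = N - 2*N = -N)
-H(P(-3, -10), 32) = -(-1)*(-3) = -1*3 = -3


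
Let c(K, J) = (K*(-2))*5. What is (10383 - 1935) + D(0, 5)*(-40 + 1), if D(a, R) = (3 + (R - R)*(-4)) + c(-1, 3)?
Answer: 7941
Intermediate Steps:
c(K, J) = -10*K (c(K, J) = -2*K*5 = -10*K)
D(a, R) = 13 (D(a, R) = (3 + (R - R)*(-4)) - 10*(-1) = (3 + 0*(-4)) + 10 = (3 + 0) + 10 = 3 + 10 = 13)
(10383 - 1935) + D(0, 5)*(-40 + 1) = (10383 - 1935) + 13*(-40 + 1) = 8448 + 13*(-39) = 8448 - 507 = 7941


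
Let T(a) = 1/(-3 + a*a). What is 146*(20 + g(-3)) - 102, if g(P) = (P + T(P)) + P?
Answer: 5899/3 ≈ 1966.3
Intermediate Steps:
T(a) = 1/(-3 + a²)
g(P) = 1/(-3 + P²) + 2*P (g(P) = (P + 1/(-3 + P²)) + P = 1/(-3 + P²) + 2*P)
146*(20 + g(-3)) - 102 = 146*(20 + (1 + 2*(-3)*(-3 + (-3)²))/(-3 + (-3)²)) - 102 = 146*(20 + (1 + 2*(-3)*(-3 + 9))/(-3 + 9)) - 102 = 146*(20 + (1 + 2*(-3)*6)/6) - 102 = 146*(20 + (1 - 36)/6) - 102 = 146*(20 + (⅙)*(-35)) - 102 = 146*(20 - 35/6) - 102 = 146*(85/6) - 102 = 6205/3 - 102 = 5899/3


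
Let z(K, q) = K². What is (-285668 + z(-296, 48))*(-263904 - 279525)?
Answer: 107627200308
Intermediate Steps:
(-285668 + z(-296, 48))*(-263904 - 279525) = (-285668 + (-296)²)*(-263904 - 279525) = (-285668 + 87616)*(-543429) = -198052*(-543429) = 107627200308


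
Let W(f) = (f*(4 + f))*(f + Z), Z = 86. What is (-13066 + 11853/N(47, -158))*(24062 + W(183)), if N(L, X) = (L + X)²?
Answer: -165079375237907/1369 ≈ -1.2058e+11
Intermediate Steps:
W(f) = f*(4 + f)*(86 + f) (W(f) = (f*(4 + f))*(f + 86) = (f*(4 + f))*(86 + f) = f*(4 + f)*(86 + f))
(-13066 + 11853/N(47, -158))*(24062 + W(183)) = (-13066 + 11853/((47 - 158)²))*(24062 + 183*(344 + 183² + 90*183)) = (-13066 + 11853/((-111)²))*(24062 + 183*(344 + 33489 + 16470)) = (-13066 + 11853/12321)*(24062 + 183*50303) = (-13066 + 11853*(1/12321))*(24062 + 9205449) = (-13066 + 1317/1369)*9229511 = -17886037/1369*9229511 = -165079375237907/1369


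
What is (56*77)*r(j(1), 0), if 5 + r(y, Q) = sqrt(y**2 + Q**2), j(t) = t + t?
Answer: -12936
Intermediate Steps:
j(t) = 2*t
r(y, Q) = -5 + sqrt(Q**2 + y**2) (r(y, Q) = -5 + sqrt(y**2 + Q**2) = -5 + sqrt(Q**2 + y**2))
(56*77)*r(j(1), 0) = (56*77)*(-5 + sqrt(0**2 + (2*1)**2)) = 4312*(-5 + sqrt(0 + 2**2)) = 4312*(-5 + sqrt(0 + 4)) = 4312*(-5 + sqrt(4)) = 4312*(-5 + 2) = 4312*(-3) = -12936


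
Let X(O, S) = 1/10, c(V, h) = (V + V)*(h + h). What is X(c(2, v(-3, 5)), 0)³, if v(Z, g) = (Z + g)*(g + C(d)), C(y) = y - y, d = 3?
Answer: 1/1000 ≈ 0.0010000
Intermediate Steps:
C(y) = 0
v(Z, g) = g*(Z + g) (v(Z, g) = (Z + g)*(g + 0) = (Z + g)*g = g*(Z + g))
c(V, h) = 4*V*h (c(V, h) = (2*V)*(2*h) = 4*V*h)
X(O, S) = ⅒
X(c(2, v(-3, 5)), 0)³ = (⅒)³ = 1/1000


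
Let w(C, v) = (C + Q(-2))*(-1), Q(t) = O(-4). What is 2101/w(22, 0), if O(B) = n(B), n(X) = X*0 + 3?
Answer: -2101/25 ≈ -84.040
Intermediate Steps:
n(X) = 3 (n(X) = 0 + 3 = 3)
O(B) = 3
Q(t) = 3
w(C, v) = -3 - C (w(C, v) = (C + 3)*(-1) = (3 + C)*(-1) = -3 - C)
2101/w(22, 0) = 2101/(-3 - 1*22) = 2101/(-3 - 22) = 2101/(-25) = 2101*(-1/25) = -2101/25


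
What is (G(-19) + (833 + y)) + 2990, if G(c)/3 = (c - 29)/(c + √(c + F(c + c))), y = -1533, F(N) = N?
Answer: 25262/11 + 72*I*√57/209 ≈ 2296.5 + 2.6009*I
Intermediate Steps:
G(c) = 3*(-29 + c)/(c + √3*√c) (G(c) = 3*((c - 29)/(c + √(c + (c + c)))) = 3*((-29 + c)/(c + √(c + 2*c))) = 3*((-29 + c)/(c + √(3*c))) = 3*((-29 + c)/(c + √3*√c)) = 3*(-29 + c)/(c + √3*√c))
(G(-19) + (833 + y)) + 2990 = (3*(-29 - 19)/(-19 + √3*√(-19)) + (833 - 1533)) + 2990 = (3*(-48)/(-19 + √3*(I*√19)) - 700) + 2990 = (3*(-48)/(-19 + I*√57) - 700) + 2990 = (-144/(-19 + I*√57) - 700) + 2990 = (-700 - 144/(-19 + I*√57)) + 2990 = 2290 - 144/(-19 + I*√57)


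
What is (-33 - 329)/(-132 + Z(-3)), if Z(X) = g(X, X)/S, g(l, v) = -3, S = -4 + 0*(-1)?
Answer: 1448/525 ≈ 2.7581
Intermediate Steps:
S = -4 (S = -4 + 0 = -4)
Z(X) = ¾ (Z(X) = -3/(-4) = -3*(-¼) = ¾)
(-33 - 329)/(-132 + Z(-3)) = (-33 - 329)/(-132 + ¾) = -362/(-525/4) = -362*(-4/525) = 1448/525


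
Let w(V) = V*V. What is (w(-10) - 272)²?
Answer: 29584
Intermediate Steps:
w(V) = V²
(w(-10) - 272)² = ((-10)² - 272)² = (100 - 272)² = (-172)² = 29584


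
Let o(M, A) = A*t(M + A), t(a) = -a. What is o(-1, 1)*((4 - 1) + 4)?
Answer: 0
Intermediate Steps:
o(M, A) = A*(-A - M) (o(M, A) = A*(-(M + A)) = A*(-(A + M)) = A*(-A - M))
o(-1, 1)*((4 - 1) + 4) = (-1*1*(1 - 1))*((4 - 1) + 4) = (-1*1*0)*(3 + 4) = 0*7 = 0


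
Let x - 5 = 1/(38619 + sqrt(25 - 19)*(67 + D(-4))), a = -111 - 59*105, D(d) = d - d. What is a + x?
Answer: -3132437597236/497133409 - 67*sqrt(6)/1491400227 ≈ -6301.0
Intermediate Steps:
D(d) = 0
a = -6306 (a = -111 - 6195 = -6306)
x = 5 + 1/(38619 + 67*sqrt(6)) (x = 5 + 1/(38619 + sqrt(25 - 19)*(67 + 0)) = 5 + 1/(38619 + sqrt(6)*67) = 5 + 1/(38619 + 67*sqrt(6)) ≈ 5.0000)
a + x = -6306 + (2485679918/497133409 - 67*sqrt(6)/1491400227) = -3132437597236/497133409 - 67*sqrt(6)/1491400227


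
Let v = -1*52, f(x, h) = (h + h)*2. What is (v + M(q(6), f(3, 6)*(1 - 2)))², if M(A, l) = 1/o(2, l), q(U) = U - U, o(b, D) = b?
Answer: 10609/4 ≈ 2652.3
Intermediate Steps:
q(U) = 0
f(x, h) = 4*h (f(x, h) = (2*h)*2 = 4*h)
M(A, l) = ½ (M(A, l) = 1/2 = ½)
v = -52
(v + M(q(6), f(3, 6)*(1 - 2)))² = (-52 + ½)² = (-103/2)² = 10609/4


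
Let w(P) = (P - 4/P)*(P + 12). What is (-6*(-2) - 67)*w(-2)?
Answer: 0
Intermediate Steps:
w(P) = (12 + P)*(P - 4/P) (w(P) = (P - 4/P)*(12 + P) = (12 + P)*(P - 4/P))
(-6*(-2) - 67)*w(-2) = (-6*(-2) - 67)*(-4 + (-2)**2 - 48/(-2) + 12*(-2)) = (12 - 67)*(-4 + 4 - 48*(-1/2) - 24) = -55*(-4 + 4 + 24 - 24) = -55*0 = 0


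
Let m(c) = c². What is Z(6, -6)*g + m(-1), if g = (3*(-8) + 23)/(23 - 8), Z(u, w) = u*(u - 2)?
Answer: -⅗ ≈ -0.60000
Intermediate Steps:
Z(u, w) = u*(-2 + u)
g = -1/15 (g = (-24 + 23)/15 = -1*1/15 = -1/15 ≈ -0.066667)
Z(6, -6)*g + m(-1) = (6*(-2 + 6))*(-1/15) + (-1)² = (6*4)*(-1/15) + 1 = 24*(-1/15) + 1 = -8/5 + 1 = -⅗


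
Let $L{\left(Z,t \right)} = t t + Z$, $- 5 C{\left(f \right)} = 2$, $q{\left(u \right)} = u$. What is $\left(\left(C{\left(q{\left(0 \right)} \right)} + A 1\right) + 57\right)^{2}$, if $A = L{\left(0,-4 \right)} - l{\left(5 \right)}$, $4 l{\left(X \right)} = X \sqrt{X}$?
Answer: $\frac{2111429}{400} - \frac{363 \sqrt{5}}{2} \approx 4872.7$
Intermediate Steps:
$l{\left(X \right)} = \frac{X^{\frac{3}{2}}}{4}$ ($l{\left(X \right)} = \frac{X \sqrt{X}}{4} = \frac{X^{\frac{3}{2}}}{4}$)
$C{\left(f \right)} = - \frac{2}{5}$ ($C{\left(f \right)} = \left(- \frac{1}{5}\right) 2 = - \frac{2}{5}$)
$L{\left(Z,t \right)} = Z + t^{2}$ ($L{\left(Z,t \right)} = t^{2} + Z = Z + t^{2}$)
$A = 16 - \frac{5 \sqrt{5}}{4}$ ($A = \left(0 + \left(-4\right)^{2}\right) - \frac{5^{\frac{3}{2}}}{4} = \left(0 + 16\right) - \frac{5 \sqrt{5}}{4} = 16 - \frac{5 \sqrt{5}}{4} \approx 13.205$)
$\left(\left(C{\left(q{\left(0 \right)} \right)} + A 1\right) + 57\right)^{2} = \left(\left(- \frac{2}{5} + \left(16 - \frac{5 \sqrt{5}}{4}\right) 1\right) + 57\right)^{2} = \left(\left(- \frac{2}{5} + \left(16 - \frac{5 \sqrt{5}}{4}\right)\right) + 57\right)^{2} = \left(\left(\frac{78}{5} - \frac{5 \sqrt{5}}{4}\right) + 57\right)^{2} = \left(\frac{363}{5} - \frac{5 \sqrt{5}}{4}\right)^{2}$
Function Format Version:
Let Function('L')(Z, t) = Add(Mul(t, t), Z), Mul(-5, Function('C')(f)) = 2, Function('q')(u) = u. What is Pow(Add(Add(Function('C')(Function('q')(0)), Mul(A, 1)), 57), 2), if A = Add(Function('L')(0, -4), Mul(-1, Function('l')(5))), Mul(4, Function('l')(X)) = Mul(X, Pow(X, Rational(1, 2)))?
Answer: Add(Rational(2111429, 400), Mul(Rational(-363, 2), Pow(5, Rational(1, 2)))) ≈ 4872.7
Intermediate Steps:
Function('l')(X) = Mul(Rational(1, 4), Pow(X, Rational(3, 2))) (Function('l')(X) = Mul(Rational(1, 4), Mul(X, Pow(X, Rational(1, 2)))) = Mul(Rational(1, 4), Pow(X, Rational(3, 2))))
Function('C')(f) = Rational(-2, 5) (Function('C')(f) = Mul(Rational(-1, 5), 2) = Rational(-2, 5))
Function('L')(Z, t) = Add(Z, Pow(t, 2)) (Function('L')(Z, t) = Add(Pow(t, 2), Z) = Add(Z, Pow(t, 2)))
A = Add(16, Mul(Rational(-5, 4), Pow(5, Rational(1, 2)))) (A = Add(Add(0, Pow(-4, 2)), Mul(-1, Mul(Rational(1, 4), Pow(5, Rational(3, 2))))) = Add(Add(0, 16), Mul(-1, Mul(Rational(1, 4), Mul(5, Pow(5, Rational(1, 2)))))) = Add(16, Mul(-1, Mul(Rational(5, 4), Pow(5, Rational(1, 2))))) = Add(16, Mul(Rational(-5, 4), Pow(5, Rational(1, 2)))) ≈ 13.205)
Pow(Add(Add(Function('C')(Function('q')(0)), Mul(A, 1)), 57), 2) = Pow(Add(Add(Rational(-2, 5), Mul(Add(16, Mul(Rational(-5, 4), Pow(5, Rational(1, 2)))), 1)), 57), 2) = Pow(Add(Add(Rational(-2, 5), Add(16, Mul(Rational(-5, 4), Pow(5, Rational(1, 2))))), 57), 2) = Pow(Add(Add(Rational(78, 5), Mul(Rational(-5, 4), Pow(5, Rational(1, 2)))), 57), 2) = Pow(Add(Rational(363, 5), Mul(Rational(-5, 4), Pow(5, Rational(1, 2)))), 2)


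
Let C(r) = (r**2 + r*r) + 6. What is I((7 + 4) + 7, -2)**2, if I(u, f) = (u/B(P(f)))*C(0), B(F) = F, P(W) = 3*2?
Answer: 324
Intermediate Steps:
P(W) = 6
C(r) = 6 + 2*r**2 (C(r) = (r**2 + r**2) + 6 = 2*r**2 + 6 = 6 + 2*r**2)
I(u, f) = u (I(u, f) = (u/6)*(6 + 2*0**2) = (u*(1/6))*(6 + 2*0) = (u/6)*(6 + 0) = (u/6)*6 = u)
I((7 + 4) + 7, -2)**2 = ((7 + 4) + 7)**2 = (11 + 7)**2 = 18**2 = 324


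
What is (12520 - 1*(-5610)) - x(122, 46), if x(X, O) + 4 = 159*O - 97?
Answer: 10917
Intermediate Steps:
x(X, O) = -101 + 159*O (x(X, O) = -4 + (159*O - 97) = -4 + (-97 + 159*O) = -101 + 159*O)
(12520 - 1*(-5610)) - x(122, 46) = (12520 - 1*(-5610)) - (-101 + 159*46) = (12520 + 5610) - (-101 + 7314) = 18130 - 1*7213 = 18130 - 7213 = 10917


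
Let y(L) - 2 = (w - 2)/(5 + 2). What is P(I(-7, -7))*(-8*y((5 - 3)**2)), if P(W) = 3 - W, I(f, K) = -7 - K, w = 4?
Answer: -384/7 ≈ -54.857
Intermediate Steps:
y(L) = 16/7 (y(L) = 2 + (4 - 2)/(5 + 2) = 2 + 2/7 = 16/7)
P(I(-7, -7))*(-8*y((5 - 3)**2)) = (3 - (-7 - 1*(-7)))*(-8*16/7) = (3 - (-7 + 7))*(-128/7) = (3 - 1*0)*(-128/7) = (3 + 0)*(-128/7) = 3*(-128/7) = -384/7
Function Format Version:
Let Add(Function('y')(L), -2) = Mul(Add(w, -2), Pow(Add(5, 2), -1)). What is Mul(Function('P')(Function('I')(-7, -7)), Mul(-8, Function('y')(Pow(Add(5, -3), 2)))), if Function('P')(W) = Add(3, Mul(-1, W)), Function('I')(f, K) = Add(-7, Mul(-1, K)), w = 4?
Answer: Rational(-384, 7) ≈ -54.857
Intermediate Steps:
Function('y')(L) = Rational(16, 7) (Function('y')(L) = Add(2, Mul(Add(4, -2), Pow(Add(5, 2), -1))) = Add(2, Mul(2, Pow(7, -1))) = Add(2, Mul(2, Rational(1, 7))) = Add(2, Rational(2, 7)) = Rational(16, 7))
Mul(Function('P')(Function('I')(-7, -7)), Mul(-8, Function('y')(Pow(Add(5, -3), 2)))) = Mul(Add(3, Mul(-1, Add(-7, Mul(-1, -7)))), Mul(-8, Rational(16, 7))) = Mul(Add(3, Mul(-1, Add(-7, 7))), Rational(-128, 7)) = Mul(Add(3, Mul(-1, 0)), Rational(-128, 7)) = Mul(Add(3, 0), Rational(-128, 7)) = Mul(3, Rational(-128, 7)) = Rational(-384, 7)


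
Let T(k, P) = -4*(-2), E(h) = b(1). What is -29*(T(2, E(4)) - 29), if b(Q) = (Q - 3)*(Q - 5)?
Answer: 609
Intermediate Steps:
b(Q) = (-5 + Q)*(-3 + Q) (b(Q) = (-3 + Q)*(-5 + Q) = (-5 + Q)*(-3 + Q))
E(h) = 8 (E(h) = 15 + 1² - 8*1 = 15 + 1 - 8 = 8)
T(k, P) = 8
-29*(T(2, E(4)) - 29) = -29*(8 - 29) = -29*(-21) = 609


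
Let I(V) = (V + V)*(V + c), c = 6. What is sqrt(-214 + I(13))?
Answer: 2*sqrt(70) ≈ 16.733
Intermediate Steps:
I(V) = 2*V*(6 + V) (I(V) = (V + V)*(V + 6) = (2*V)*(6 + V) = 2*V*(6 + V))
sqrt(-214 + I(13)) = sqrt(-214 + 2*13*(6 + 13)) = sqrt(-214 + 2*13*19) = sqrt(-214 + 494) = sqrt(280) = 2*sqrt(70)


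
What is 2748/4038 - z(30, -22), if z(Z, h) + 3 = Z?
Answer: -17713/673 ≈ -26.319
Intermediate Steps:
z(Z, h) = -3 + Z
2748/4038 - z(30, -22) = 2748/4038 - (-3 + 30) = 2748*(1/4038) - 1*27 = 458/673 - 27 = -17713/673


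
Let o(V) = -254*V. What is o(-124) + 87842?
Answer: 119338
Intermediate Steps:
o(-124) + 87842 = -254*(-124) + 87842 = 31496 + 87842 = 119338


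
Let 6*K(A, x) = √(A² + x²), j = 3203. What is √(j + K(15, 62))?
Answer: √(115308 + 6*√4069)/6 ≈ 56.689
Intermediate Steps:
K(A, x) = √(A² + x²)/6
√(j + K(15, 62)) = √(3203 + √(15² + 62²)/6) = √(3203 + √(225 + 3844)/6) = √(3203 + √4069/6)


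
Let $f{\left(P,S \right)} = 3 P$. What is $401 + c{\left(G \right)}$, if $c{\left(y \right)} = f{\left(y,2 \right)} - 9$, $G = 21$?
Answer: $455$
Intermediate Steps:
$c{\left(y \right)} = -9 + 3 y$ ($c{\left(y \right)} = 3 y - 9 = -9 + 3 y$)
$401 + c{\left(G \right)} = 401 + \left(-9 + 3 \cdot 21\right) = 401 + \left(-9 + 63\right) = 401 + 54 = 455$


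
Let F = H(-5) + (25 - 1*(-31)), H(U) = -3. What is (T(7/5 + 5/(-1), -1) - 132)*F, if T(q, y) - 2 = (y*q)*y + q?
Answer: -36358/5 ≈ -7271.6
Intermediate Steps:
F = 53 (F = -3 + (25 - 1*(-31)) = -3 + (25 + 31) = -3 + 56 = 53)
T(q, y) = 2 + q + q*y² (T(q, y) = 2 + ((y*q)*y + q) = 2 + ((q*y)*y + q) = 2 + (q*y² + q) = 2 + (q + q*y²) = 2 + q + q*y²)
(T(7/5 + 5/(-1), -1) - 132)*F = ((2 + (7/5 + 5/(-1)) + (7/5 + 5/(-1))*(-1)²) - 132)*53 = ((2 + (7*(⅕) + 5*(-1)) + (7*(⅕) + 5*(-1))*1) - 132)*53 = ((2 + (7/5 - 5) + (7/5 - 5)*1) - 132)*53 = ((2 - 18/5 - 18/5*1) - 132)*53 = ((2 - 18/5 - 18/5) - 132)*53 = (-26/5 - 132)*53 = -686/5*53 = -36358/5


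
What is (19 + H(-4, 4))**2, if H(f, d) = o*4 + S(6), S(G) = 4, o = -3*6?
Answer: 2401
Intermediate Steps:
o = -18
H(f, d) = -68 (H(f, d) = -18*4 + 4 = -72 + 4 = -68)
(19 + H(-4, 4))**2 = (19 - 68)**2 = (-49)**2 = 2401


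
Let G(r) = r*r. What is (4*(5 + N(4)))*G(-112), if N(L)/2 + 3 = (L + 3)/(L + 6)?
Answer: 100352/5 ≈ 20070.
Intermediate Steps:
G(r) = r**2
N(L) = -6 + 2*(3 + L)/(6 + L) (N(L) = -6 + 2*((L + 3)/(L + 6)) = -6 + 2*((3 + L)/(6 + L)) = -6 + 2*(3 + L)/(6 + L))
(4*(5 + N(4)))*G(-112) = (4*(5 + 2*(-15 - 2*4)/(6 + 4)))*(-112)**2 = (4*(5 + 2*(-15 - 8)/10))*12544 = (4*(5 + 2*(1/10)*(-23)))*12544 = (4*(5 - 23/5))*12544 = (4*(2/5))*12544 = (8/5)*12544 = 100352/5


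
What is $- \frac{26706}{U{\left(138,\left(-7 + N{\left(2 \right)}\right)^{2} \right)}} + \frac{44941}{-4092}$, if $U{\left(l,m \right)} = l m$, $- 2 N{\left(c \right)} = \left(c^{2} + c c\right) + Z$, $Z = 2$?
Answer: $- \frac{13921507}{1129392} \approx -12.327$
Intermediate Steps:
$N{\left(c \right)} = -1 - c^{2}$ ($N{\left(c \right)} = - \frac{\left(c^{2} + c c\right) + 2}{2} = - \frac{\left(c^{2} + c^{2}\right) + 2}{2} = - \frac{2 c^{2} + 2}{2} = - \frac{2 + 2 c^{2}}{2} = -1 - c^{2}$)
$- \frac{26706}{U{\left(138,\left(-7 + N{\left(2 \right)}\right)^{2} \right)}} + \frac{44941}{-4092} = - \frac{26706}{138 \left(-7 - 5\right)^{2}} + \frac{44941}{-4092} = - \frac{26706}{138 \left(-7 - 5\right)^{2}} + 44941 \left(- \frac{1}{4092}\right) = - \frac{26706}{138 \left(-7 - 5\right)^{2}} - \frac{44941}{4092} = - \frac{26706}{138 \left(-12\right)^{2}} - \frac{44941}{4092} = - \frac{26706}{138 \cdot 144} - \frac{44941}{4092} = - \frac{26706}{19872} - \frac{44941}{4092} = \left(-26706\right) \frac{1}{19872} - \frac{44941}{4092} = - \frac{4451}{3312} - \frac{44941}{4092} = - \frac{13921507}{1129392}$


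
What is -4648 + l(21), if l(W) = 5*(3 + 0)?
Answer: -4633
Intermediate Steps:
l(W) = 15 (l(W) = 5*3 = 15)
-4648 + l(21) = -4648 + 15 = -4633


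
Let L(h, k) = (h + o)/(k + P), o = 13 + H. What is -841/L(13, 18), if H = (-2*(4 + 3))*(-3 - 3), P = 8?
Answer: -10933/55 ≈ -198.78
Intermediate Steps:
H = 84 (H = -2*7*(-6) = -14*(-6) = 84)
o = 97 (o = 13 + 84 = 97)
L(h, k) = (97 + h)/(8 + k) (L(h, k) = (h + 97)/(k + 8) = (97 + h)/(8 + k))
-841/L(13, 18) = -841*(8 + 18)/(97 + 13) = -841/(110/26) = -841/((1/26)*110) = -841/55/13 = -841*13/55 = -10933/55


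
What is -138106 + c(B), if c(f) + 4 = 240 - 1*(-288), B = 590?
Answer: -137582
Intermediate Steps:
c(f) = 524 (c(f) = -4 + (240 - 1*(-288)) = -4 + (240 + 288) = -4 + 528 = 524)
-138106 + c(B) = -138106 + 524 = -137582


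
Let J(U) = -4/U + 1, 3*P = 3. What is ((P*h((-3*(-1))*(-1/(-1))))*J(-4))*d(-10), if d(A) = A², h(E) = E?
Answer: 600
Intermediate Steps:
P = 1 (P = (⅓)*3 = 1)
J(U) = 1 - 4/U
((P*h((-3*(-1))*(-1/(-1))))*J(-4))*d(-10) = ((1*((-3*(-1))*(-1/(-1))))*((-4 - 4)/(-4)))*(-10)² = ((1*(3*(-1*(-1))))*(-¼*(-8)))*100 = ((1*(3*1))*2)*100 = ((1*3)*2)*100 = (3*2)*100 = 6*100 = 600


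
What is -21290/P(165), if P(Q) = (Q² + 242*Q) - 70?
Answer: -4258/13417 ≈ -0.31736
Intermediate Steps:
P(Q) = -70 + Q² + 242*Q
-21290/P(165) = -21290/(-70 + 165² + 242*165) = -21290/(-70 + 27225 + 39930) = -21290/67085 = -21290*1/67085 = -4258/13417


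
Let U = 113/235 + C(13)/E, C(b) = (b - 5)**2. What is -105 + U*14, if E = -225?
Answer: -1081297/10575 ≈ -102.25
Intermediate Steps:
C(b) = (-5 + b)**2
U = 2077/10575 (U = 113/235 + (-5 + 13)**2/(-225) = 113*(1/235) + 8**2*(-1/225) = 113/235 + 64*(-1/225) = 113/235 - 64/225 = 2077/10575 ≈ 0.19641)
-105 + U*14 = -105 + (2077/10575)*14 = -105 + 29078/10575 = -1081297/10575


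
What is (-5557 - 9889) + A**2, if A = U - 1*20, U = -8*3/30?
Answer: -375334/25 ≈ -15013.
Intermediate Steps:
U = -4/5 (U = -24*1/30 = -4/5 ≈ -0.80000)
A = -104/5 (A = -4/5 - 1*20 = -4/5 - 20 = -104/5 ≈ -20.800)
(-5557 - 9889) + A**2 = (-5557 - 9889) + (-104/5)**2 = -15446 + 10816/25 = -375334/25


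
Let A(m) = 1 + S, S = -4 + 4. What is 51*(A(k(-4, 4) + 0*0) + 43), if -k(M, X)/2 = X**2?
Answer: 2244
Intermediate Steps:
k(M, X) = -2*X**2
S = 0
A(m) = 1 (A(m) = 1 + 0 = 1)
51*(A(k(-4, 4) + 0*0) + 43) = 51*(1 + 43) = 51*44 = 2244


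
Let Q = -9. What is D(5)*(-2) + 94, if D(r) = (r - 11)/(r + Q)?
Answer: 91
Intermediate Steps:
D(r) = (-11 + r)/(-9 + r) (D(r) = (r - 11)/(r - 9) = (-11 + r)/(-9 + r))
D(5)*(-2) + 94 = ((-11 + 5)/(-9 + 5))*(-2) + 94 = (-6/(-4))*(-2) + 94 = -¼*(-6)*(-2) + 94 = (3/2)*(-2) + 94 = -3 + 94 = 91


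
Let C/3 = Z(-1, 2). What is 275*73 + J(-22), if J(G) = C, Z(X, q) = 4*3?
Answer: 20111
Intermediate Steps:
Z(X, q) = 12
C = 36 (C = 3*12 = 36)
J(G) = 36
275*73 + J(-22) = 275*73 + 36 = 20075 + 36 = 20111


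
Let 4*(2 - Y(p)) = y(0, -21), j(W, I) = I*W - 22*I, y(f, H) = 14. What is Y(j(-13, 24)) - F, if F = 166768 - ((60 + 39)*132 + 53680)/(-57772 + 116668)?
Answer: -2455497431/14724 ≈ -1.6677e+5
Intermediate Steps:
j(W, I) = -22*I + I*W
Y(p) = -3/2 (Y(p) = 2 - ¼*14 = 2 - 7/2 = -3/2)
F = 2455475345/14724 (F = 166768 - (99*132 + 53680)/58896 = 166768 - (13068 + 53680)/58896 = 166768 - 66748/58896 = 166768 - 1*16687/14724 = 166768 - 16687/14724 = 2455475345/14724 ≈ 1.6677e+5)
Y(j(-13, 24)) - F = -3/2 - 1*2455475345/14724 = -3/2 - 2455475345/14724 = -2455497431/14724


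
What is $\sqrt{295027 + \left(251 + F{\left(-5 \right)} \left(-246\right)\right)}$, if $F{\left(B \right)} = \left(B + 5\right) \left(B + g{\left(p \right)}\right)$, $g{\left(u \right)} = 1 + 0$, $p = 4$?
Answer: $\sqrt{295278} \approx 543.39$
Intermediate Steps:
$g{\left(u \right)} = 1$
$F{\left(B \right)} = \left(1 + B\right) \left(5 + B\right)$ ($F{\left(B \right)} = \left(B + 5\right) \left(B + 1\right) = \left(5 + B\right) \left(1 + B\right) = \left(1 + B\right) \left(5 + B\right)$)
$\sqrt{295027 + \left(251 + F{\left(-5 \right)} \left(-246\right)\right)} = \sqrt{295027 + \left(251 + \left(5 + \left(-5\right)^{2} + 6 \left(-5\right)\right) \left(-246\right)\right)} = \sqrt{295027 + \left(251 + \left(5 + 25 - 30\right) \left(-246\right)\right)} = \sqrt{295027 + \left(251 + 0 \left(-246\right)\right)} = \sqrt{295027 + \left(251 + 0\right)} = \sqrt{295027 + 251} = \sqrt{295278}$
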